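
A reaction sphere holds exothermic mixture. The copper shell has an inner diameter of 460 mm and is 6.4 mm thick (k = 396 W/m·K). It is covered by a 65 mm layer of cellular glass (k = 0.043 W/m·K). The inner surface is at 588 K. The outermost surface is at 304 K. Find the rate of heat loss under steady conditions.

Q ≈ 168 W

For a spherical shell R = (1/r₁ − 1/r₂)/(4πk); film R = 1/(h·4πr²). In series:
R_copper shell = (1/0.23 − 1/0.2364)/(4π×396) = 2.365×10^-5 K/W
R_cellular glass = (1/0.2364 − 1/0.3014)/(4π×0.043) = 1.688 K/W
R_total = 1.688 K/W
Q = ΔT/R_total = 284/1.688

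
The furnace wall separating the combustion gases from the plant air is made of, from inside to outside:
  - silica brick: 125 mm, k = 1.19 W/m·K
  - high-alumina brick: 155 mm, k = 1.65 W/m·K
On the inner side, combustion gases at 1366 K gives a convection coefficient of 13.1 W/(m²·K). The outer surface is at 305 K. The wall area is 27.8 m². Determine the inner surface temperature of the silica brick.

T ≈ 1070 K

Series thermal resistances:
R_inner film = 1/(h_i·A) = 1/(13.1×27.8) = 0.002746 K/W
R_silica brick = L/(kA) = 0.125/(1.19×27.8) = 0.003778 K/W
R_high-alumina brick = L/(kA) = 0.155/(1.65×27.8) = 0.003379 K/W
R_total = 0.009903 K/W;  Q = ΔT/R_total = 1061/0.009903 = 107100 W
T_interface = T_inner − Q·ΣR(inner→interface) = 1366 − 107000×0.002746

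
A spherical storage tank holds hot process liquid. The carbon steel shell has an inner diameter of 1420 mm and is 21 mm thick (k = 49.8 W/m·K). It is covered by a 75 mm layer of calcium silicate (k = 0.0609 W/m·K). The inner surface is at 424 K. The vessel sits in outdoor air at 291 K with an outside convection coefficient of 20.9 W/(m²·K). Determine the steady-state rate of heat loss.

Q ≈ 772 W

For a spherical shell R = (1/r₁ − 1/r₂)/(4πk); film R = 1/(h·4πr²). In series:
R_carbon steel shell = (1/0.71 − 1/0.731)/(4π×49.8) = 6.466×10^-5 K/W
R_calcium silicate = (1/0.731 − 1/0.806)/(4π×0.0609) = 0.1663 K/W
R_outer film = 1/(h·4πr_o²) = 1/(20.9×4π×0.806²) = 0.005861 K/W
R_total = 0.1723 K/W
Q = ΔT/R_total = 133/0.1723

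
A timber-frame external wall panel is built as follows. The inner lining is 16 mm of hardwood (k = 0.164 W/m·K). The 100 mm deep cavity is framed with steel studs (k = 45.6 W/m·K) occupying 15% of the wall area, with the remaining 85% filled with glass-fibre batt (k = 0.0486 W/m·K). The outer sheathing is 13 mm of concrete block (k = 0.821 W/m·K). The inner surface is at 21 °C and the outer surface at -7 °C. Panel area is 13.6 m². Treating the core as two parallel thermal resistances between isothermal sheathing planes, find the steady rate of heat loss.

Q ≈ 2980 W

Sheathing layers in series; stud and cavity paths in parallel between them.
R_inner = 0.016/(0.164×13.6) = 0.007174 K/W
R_stud  = 0.1/(45.6×0.15×13.6) = 0.001075 K/W
R_cav   = 0.1/(0.0486×0.85×13.6) = 0.178 K/W
1/R_core = 1/R_stud + 1/R_cav → R_core = 0.001069 K/W
R_outer = 0.013/(0.821×13.6) = 0.001164 K/W
R_total = 0.009406 K/W
Q = ΔT/R_total = 28/0.009406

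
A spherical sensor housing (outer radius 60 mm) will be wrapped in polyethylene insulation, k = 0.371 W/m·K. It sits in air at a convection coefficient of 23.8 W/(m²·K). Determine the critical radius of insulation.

For a sphere r_cr = 2k/h = 2×0.371/23.8
r_cr = 31.2 mm; since the bare radius (60 mm) is above r_cr, any added insulation will reduce heat loss.

r_cr ≈ 31.2 mm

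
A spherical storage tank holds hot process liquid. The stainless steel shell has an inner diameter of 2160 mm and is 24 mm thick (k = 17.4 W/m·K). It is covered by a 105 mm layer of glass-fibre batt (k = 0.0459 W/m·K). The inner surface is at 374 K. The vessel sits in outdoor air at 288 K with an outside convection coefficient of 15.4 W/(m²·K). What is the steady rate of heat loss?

Q ≈ 614 W

For a spherical shell R = (1/r₁ − 1/r₂)/(4πk); film R = 1/(h·4πr²). In series:
R_stainless steel shell = (1/1.08 − 1/1.104)/(4π×17.4) = 9.206×10^-5 K/W
R_glass-fibre batt = (1/1.104 − 1/1.209)/(4π×0.0459) = 0.1364 K/W
R_outer film = 1/(h·4πr_o²) = 1/(15.4×4π×1.209²) = 0.003535 K/W
R_total = 0.14 K/W
Q = ΔT/R_total = 86/0.14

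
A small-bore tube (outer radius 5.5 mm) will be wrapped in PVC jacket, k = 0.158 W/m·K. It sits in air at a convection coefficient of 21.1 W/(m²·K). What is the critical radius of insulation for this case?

r_cr ≈ 7.49 mm

For a cylinder r_cr = k/h = 0.158/21.1
r_cr = 7.49 mm; since the bare radius (5.5 mm) is below r_cr, adding a thin layer of insulation will *increase* heat loss.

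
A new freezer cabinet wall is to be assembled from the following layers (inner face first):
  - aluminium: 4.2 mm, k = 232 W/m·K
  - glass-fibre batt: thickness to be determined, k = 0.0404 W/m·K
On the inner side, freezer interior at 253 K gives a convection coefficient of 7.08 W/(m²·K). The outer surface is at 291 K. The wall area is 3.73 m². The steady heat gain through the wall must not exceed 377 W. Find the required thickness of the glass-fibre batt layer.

Using the resistance-network approach (series):
R_inner film = 1/(h_i·A) = 1/(7.08×3.73) = 0.03787 K/W
R_aluminium = L/(kA) = 0.0042/(232×3.73) = 4.853×10^-6 K/W
Sum of the known resistances R_other = 0.03787 K/W
Required total resistance R_tot = ΔT/Q_allow = 38/377 = 0.1008 K/W
R_glass-fibre batt = R_tot − R_other = 0.06292 K/W
L = R·k·A = 0.06292×0.0404×3.73

L ≈ 9.48 mm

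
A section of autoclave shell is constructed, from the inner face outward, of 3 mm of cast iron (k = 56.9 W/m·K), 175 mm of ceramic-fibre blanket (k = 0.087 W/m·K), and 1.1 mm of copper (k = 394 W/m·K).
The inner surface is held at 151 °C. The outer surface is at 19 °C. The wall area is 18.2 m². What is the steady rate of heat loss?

Q ≈ 1190 W

Thermal resistances in series:
R_cast iron = L/(kA) = 0.003/(56.9×18.2) = 2.897×10^-6 K/W
R_ceramic-fibre blanket = L/(kA) = 0.175/(0.087×18.2) = 0.1105 K/W
R_copper = L/(kA) = 0.0011/(394×18.2) = 1.534×10^-7 K/W
R_total = 0.1105 K/W
Q = ΔT / R_total = 132 / 0.1105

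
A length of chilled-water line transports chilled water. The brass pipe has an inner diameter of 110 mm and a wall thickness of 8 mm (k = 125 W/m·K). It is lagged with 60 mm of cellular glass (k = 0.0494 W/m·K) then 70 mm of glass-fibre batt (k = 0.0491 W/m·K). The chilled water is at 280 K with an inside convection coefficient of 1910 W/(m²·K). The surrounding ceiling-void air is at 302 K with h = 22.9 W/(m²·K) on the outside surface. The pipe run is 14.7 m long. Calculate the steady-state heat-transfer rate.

Treating each annulus and film as a series resistance:
R_inner film = 1/(h_i·2πr₁L) = 1/(1910×2π×0.055×14.7) = 1.031×10^-4 K/W
R_brass pipe wall = ln(63/55)/(2π×125×14.7) = 1.176×10^-5 K/W
R_cellular glass = ln(123/63)/(2π×0.0494×14.7) = 0.1466 K/W
R_glass-fibre batt = ln(193/123)/(2π×0.0491×14.7) = 0.09934 K/W
R_outer film = 1/(h_o·2πr_oL) = 1/(22.9×2π×0.193×14.7) = 0.00245 K/W
R_total = 0.2485 K/W
Q = ΔT/R_total = 22/0.2485

Q ≈ 88.5 W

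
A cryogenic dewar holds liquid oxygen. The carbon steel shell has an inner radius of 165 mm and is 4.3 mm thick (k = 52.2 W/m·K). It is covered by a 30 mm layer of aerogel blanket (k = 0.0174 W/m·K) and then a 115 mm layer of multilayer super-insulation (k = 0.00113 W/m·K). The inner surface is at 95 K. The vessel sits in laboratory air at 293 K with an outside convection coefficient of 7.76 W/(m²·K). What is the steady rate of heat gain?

Q ≈ 1.48 W

For a spherical shell R = (1/r₁ − 1/r₂)/(4πk); film R = 1/(h·4πr²). In series:
R_carbon steel shell = (1/0.165 − 1/0.1693)/(4π×52.2) = 2.347×10^-4 K/W
R_aerogel blanket = (1/0.1693 − 1/0.1993)/(4π×0.0174) = 4.066 K/W
R_multilayer super-insulation = (1/0.1993 − 1/0.3143)/(4π×0.00113) = 129.3 K/W
R_outer film = 1/(h·4πr_o²) = 1/(7.76×4π×0.3143²) = 0.1038 K/W
R_total = 133.5 K/W
Q = ΔT/R_total = 198/133.5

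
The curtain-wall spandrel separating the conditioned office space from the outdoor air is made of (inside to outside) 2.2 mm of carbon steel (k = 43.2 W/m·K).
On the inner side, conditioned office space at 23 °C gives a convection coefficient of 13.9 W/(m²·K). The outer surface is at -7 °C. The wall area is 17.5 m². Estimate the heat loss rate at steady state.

Thermal resistances in series:
R_inner film = 1/(h_i·A) = 1/(13.9×17.5) = 0.004111 K/W
R_carbon steel = L/(kA) = 0.0022/(43.2×17.5) = 2.91×10^-6 K/W
R_total = 0.004114 K/W
Q = ΔT / R_total = 30 / 0.004114

Q ≈ 7290 W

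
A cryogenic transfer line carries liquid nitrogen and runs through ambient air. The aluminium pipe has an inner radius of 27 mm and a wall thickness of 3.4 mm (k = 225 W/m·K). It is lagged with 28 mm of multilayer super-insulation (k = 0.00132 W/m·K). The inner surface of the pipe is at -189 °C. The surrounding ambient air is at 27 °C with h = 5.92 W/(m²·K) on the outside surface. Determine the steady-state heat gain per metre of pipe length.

For a radial system each layer contributes R = ln(r_out/r_in)/(2πkL); films add R = 1/(hA).
R_aluminium pipe wall = ln(30.4/27)/(2π×225×1) = 8.39×10^-5 K/W
R_multilayer super-insulation = ln(58.4/30.4)/(2π×0.00132×1) = 78.72 K/W
R_outer film = 1/(h_o·2πr_oL) = 1/(5.92×2π×0.0584×1) = 0.4603 K/W
R_total = 79.18 K/W
Q = ΔT/R_total = 216/79.18

q′ ≈ 2.73 W/m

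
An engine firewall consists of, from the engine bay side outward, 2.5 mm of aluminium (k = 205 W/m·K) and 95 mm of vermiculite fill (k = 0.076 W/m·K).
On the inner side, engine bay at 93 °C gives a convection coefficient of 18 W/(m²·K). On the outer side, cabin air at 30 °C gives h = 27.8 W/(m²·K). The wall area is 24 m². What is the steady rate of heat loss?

Q ≈ 1130 W

Series thermal resistances:
R_inner film = 1/(h_i·A) = 1/(18×24) = 0.002315 K/W
R_aluminium = L/(kA) = 0.0025/(205×24) = 5.081×10^-7 K/W
R_vermiculite fill = L/(kA) = 0.095/(0.076×24) = 0.05208 K/W
R_outer film = 1/(h_o·A) = 1/(27.8×24) = 0.001499 K/W
R_total = 0.0559 K/W
Q = ΔT / R_total = 63 / 0.0559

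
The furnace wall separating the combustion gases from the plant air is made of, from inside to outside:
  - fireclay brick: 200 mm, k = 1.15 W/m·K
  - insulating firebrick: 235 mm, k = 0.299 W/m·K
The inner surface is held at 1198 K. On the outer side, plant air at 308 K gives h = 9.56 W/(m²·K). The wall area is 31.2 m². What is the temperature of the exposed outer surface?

T ≈ 395 K

Thermal resistances in series:
R_fireclay brick = L/(kA) = 0.2/(1.15×31.2) = 0.005574 K/W
R_insulating firebrick = L/(kA) = 0.235/(0.299×31.2) = 0.02519 K/W
R_outer film = 1/(h_o·A) = 1/(9.56×31.2) = 0.003353 K/W
R_total = 0.03412 K/W;  Q = ΔT/R_total = 890/0.03412 = 26090 W
T_interface = T_inner − Q·ΣR(inner→interface) = 1198 − 26100×0.03076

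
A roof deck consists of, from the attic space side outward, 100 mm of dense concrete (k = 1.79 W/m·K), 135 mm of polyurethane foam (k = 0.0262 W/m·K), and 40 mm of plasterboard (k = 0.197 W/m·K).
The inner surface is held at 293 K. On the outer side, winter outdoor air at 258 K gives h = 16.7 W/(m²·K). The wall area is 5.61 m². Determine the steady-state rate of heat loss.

Treating each layer as a thermal resistance in series:
R_dense concrete = L/(kA) = 0.1/(1.79×5.61) = 0.009958 K/W
R_polyurethane foam = L/(kA) = 0.135/(0.0262×5.61) = 0.9185 K/W
R_plasterboard = L/(kA) = 0.04/(0.197×5.61) = 0.03619 K/W
R_outer film = 1/(h_o·A) = 1/(16.7×5.61) = 0.01067 K/W
R_total = 0.9753 K/W
Q = ΔT / R_total = 35 / 0.9753

Q ≈ 35.9 W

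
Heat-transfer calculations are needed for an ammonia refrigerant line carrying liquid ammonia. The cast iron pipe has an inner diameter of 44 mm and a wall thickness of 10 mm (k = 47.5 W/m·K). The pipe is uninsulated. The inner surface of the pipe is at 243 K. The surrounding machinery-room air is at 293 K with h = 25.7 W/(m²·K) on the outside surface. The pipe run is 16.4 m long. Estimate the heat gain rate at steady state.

Q ≈ 4210 W

Radial resistances (cylindrical: R_cond = ln(r_o/r_i)/(2πkL), R_conv = 1/(h·2πrL)):
R_cast iron pipe wall = ln(32/22)/(2π×47.5×16.4) = 7.655×10^-5 K/W
R_outer film = 1/(h_o·2πr_oL) = 1/(25.7×2π×0.032×16.4) = 0.0118 K/W
R_total = 0.01188 K/W
Q = ΔT/R_total = 50/0.01188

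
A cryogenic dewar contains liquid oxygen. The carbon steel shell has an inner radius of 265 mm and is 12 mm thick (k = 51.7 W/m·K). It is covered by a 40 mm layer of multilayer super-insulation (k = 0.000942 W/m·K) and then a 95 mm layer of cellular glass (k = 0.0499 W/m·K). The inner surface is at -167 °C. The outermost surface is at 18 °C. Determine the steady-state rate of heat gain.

For a spherical shell R = (1/r₁ − 1/r₂)/(4πk); film R = 1/(h·4πr²). In series:
R_carbon steel shell = (1/0.265 − 1/0.277)/(4π×51.7) = 2.516×10^-4 K/W
R_multilayer super-insulation = (1/0.277 − 1/0.317)/(4π×0.000942) = 38.48 K/W
R_cellular glass = (1/0.317 − 1/0.412)/(4π×0.0499) = 1.16 K/W
R_total = 39.64 K/W
Q = ΔT/R_total = 185/39.64

Q ≈ 4.67 W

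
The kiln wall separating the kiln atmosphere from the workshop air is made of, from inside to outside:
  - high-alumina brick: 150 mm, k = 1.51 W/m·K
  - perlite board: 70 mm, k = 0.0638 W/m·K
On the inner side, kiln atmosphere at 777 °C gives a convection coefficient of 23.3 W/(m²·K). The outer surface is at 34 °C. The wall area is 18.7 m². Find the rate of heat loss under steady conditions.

Model the wall as resistances in series:
R_inner film = 1/(h_i·A) = 1/(23.3×18.7) = 0.002295 K/W
R_high-alumina brick = L/(kA) = 0.15/(1.51×18.7) = 0.005312 K/W
R_perlite board = L/(kA) = 0.07/(0.0638×18.7) = 0.05867 K/W
R_total = 0.06628 K/W
Q = ΔT / R_total = 743 / 0.06628

Q ≈ 11200 W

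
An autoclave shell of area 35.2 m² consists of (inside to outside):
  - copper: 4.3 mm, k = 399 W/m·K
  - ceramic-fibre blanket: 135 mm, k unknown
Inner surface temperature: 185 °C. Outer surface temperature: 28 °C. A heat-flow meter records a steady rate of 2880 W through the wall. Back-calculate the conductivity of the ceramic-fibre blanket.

k ≈ 0.0704 W/(m·K)

Model the wall as resistances in series:
R_copper = L/(kA) = 0.0043/(399×35.2) = 3.062×10^-7 K/W
Sum of known resistances R_other = 3.062×10^-7 K/W
Total R = ΔT/Q = 157/2880 = 0.05451 K/W
R_ceramic-fibre blanket = R_total − R_other = 0.05451 K/W
k = L/(R·A) = 0.135/(0.05451×35.2)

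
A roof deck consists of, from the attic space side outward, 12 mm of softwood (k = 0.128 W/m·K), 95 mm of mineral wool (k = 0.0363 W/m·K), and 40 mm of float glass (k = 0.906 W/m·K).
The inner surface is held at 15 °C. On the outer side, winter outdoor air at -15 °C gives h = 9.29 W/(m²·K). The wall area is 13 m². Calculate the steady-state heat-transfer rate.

Thermal resistances in series:
R_softwood = L/(kA) = 0.012/(0.128×13) = 0.007212 K/W
R_mineral wool = L/(kA) = 0.095/(0.0363×13) = 0.2013 K/W
R_float glass = L/(kA) = 0.04/(0.906×13) = 0.003396 K/W
R_outer film = 1/(h_o·A) = 1/(9.29×13) = 0.00828 K/W
R_total = 0.2202 K/W
Q = ΔT / R_total = 30 / 0.2202

Q ≈ 136 W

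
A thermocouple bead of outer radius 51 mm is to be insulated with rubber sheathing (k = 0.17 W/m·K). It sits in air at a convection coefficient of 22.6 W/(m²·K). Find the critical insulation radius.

For a sphere r_cr = 2k/h = 2×0.17/22.6
r_cr = 15 mm; since the bare radius (51 mm) is above r_cr, any added insulation will reduce heat loss.

r_cr ≈ 15 mm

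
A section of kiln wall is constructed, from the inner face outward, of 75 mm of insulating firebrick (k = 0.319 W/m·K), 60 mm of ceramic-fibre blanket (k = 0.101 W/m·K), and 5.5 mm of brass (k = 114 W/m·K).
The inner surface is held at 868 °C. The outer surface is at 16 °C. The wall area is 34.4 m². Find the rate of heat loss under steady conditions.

Treating each layer as a thermal resistance in series:
R_insulating firebrick = L/(kA) = 0.075/(0.319×34.4) = 0.006835 K/W
R_ceramic-fibre blanket = L/(kA) = 0.06/(0.101×34.4) = 0.01727 K/W
R_brass = L/(kA) = 0.0055/(114×34.4) = 1.402×10^-6 K/W
R_total = 0.02411 K/W
Q = ΔT / R_total = 852 / 0.02411

Q ≈ 35300 W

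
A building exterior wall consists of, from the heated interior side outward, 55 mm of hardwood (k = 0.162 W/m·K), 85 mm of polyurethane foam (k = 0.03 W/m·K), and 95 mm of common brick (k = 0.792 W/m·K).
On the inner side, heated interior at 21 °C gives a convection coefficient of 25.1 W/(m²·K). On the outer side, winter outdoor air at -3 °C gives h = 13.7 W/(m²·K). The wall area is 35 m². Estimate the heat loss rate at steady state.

Q ≈ 247 W

Using the resistance-network approach (series):
R_inner film = 1/(h_i·A) = 1/(25.1×35) = 0.001138 K/W
R_hardwood = L/(kA) = 0.055/(0.162×35) = 0.0097 K/W
R_polyurethane foam = L/(kA) = 0.085/(0.03×35) = 0.08095 K/W
R_common brick = L/(kA) = 0.095/(0.792×35) = 0.003427 K/W
R_outer film = 1/(h_o·A) = 1/(13.7×35) = 0.002086 K/W
R_total = 0.0973 K/W
Q = ΔT / R_total = 24 / 0.0973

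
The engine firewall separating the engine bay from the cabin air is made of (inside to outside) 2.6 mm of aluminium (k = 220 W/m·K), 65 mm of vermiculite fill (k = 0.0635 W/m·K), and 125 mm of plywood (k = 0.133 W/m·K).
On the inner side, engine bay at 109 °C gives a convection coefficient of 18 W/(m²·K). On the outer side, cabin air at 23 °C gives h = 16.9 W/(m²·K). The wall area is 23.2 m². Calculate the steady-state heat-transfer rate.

Treating each layer as a thermal resistance in series:
R_inner film = 1/(h_i·A) = 1/(18×23.2) = 0.002395 K/W
R_aluminium = L/(kA) = 0.0026/(220×23.2) = 5.094×10^-7 K/W
R_vermiculite fill = L/(kA) = 0.065/(0.0635×23.2) = 0.04412 K/W
R_plywood = L/(kA) = 0.125/(0.133×23.2) = 0.04051 K/W
R_outer film = 1/(h_o·A) = 1/(16.9×23.2) = 0.00255 K/W
R_total = 0.08958 K/W
Q = ΔT / R_total = 86 / 0.08958

Q ≈ 960 W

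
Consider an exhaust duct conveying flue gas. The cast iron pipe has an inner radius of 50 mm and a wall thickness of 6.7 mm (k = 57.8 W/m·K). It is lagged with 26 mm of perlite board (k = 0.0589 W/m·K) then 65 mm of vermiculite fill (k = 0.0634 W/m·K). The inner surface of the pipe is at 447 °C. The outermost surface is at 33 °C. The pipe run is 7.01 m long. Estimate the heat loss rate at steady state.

Cylindrical conduction, so R = ln(r₂/r₁)/(2πkL) per layer, in series:
R_cast iron pipe wall = ln(56.7/50)/(2π×57.8×7.01) = 4.94×10^-5 K/W
R_perlite board = ln(82.7/56.7)/(2π×0.0589×7.01) = 0.1455 K/W
R_vermiculite fill = ln(147.7/82.7)/(2π×0.0634×7.01) = 0.2077 K/W
R_total = 0.3532 K/W
Q = ΔT/R_total = 414/0.3532

Q ≈ 1170 W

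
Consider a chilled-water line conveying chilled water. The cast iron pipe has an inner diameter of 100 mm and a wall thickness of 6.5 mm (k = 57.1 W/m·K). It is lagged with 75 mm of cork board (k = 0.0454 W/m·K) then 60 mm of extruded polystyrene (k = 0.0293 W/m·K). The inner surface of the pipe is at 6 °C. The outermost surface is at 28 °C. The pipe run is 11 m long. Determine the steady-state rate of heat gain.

Q ≈ 48.4 W

For a radial system each layer contributes R = ln(r_out/r_in)/(2πkL); films add R = 1/(hA).
R_cast iron pipe wall = ln(56.5/50)/(2π×57.1×11) = 3.097×10^-5 K/W
R_cork board = ln(131.5/56.5)/(2π×0.0454×11) = 0.2692 K/W
R_extruded polystyrene = ln(191.5/131.5)/(2π×0.0293×11) = 0.1856 K/W
R_total = 0.4549 K/W
Q = ΔT/R_total = 22/0.4549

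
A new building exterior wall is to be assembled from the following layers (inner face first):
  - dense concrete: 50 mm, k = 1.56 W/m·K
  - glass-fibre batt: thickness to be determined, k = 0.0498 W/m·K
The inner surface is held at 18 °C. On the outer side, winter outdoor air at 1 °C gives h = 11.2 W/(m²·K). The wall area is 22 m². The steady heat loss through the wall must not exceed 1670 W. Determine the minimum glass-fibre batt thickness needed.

L ≈ 5.11 mm

Treating each layer as a thermal resistance in series:
R_dense concrete = L/(kA) = 0.05/(1.56×22) = 0.001457 K/W
R_outer film = 1/(h_o·A) = 1/(11.2×22) = 0.004058 K/W
Sum of the known resistances R_other = 0.005515 K/W
Required total resistance R_tot = ΔT/Q_allow = 17/1670 = 0.01018 K/W
R_glass-fibre batt = R_tot − R_other = 0.004664 K/W
L = R·k·A = 0.004664×0.0498×22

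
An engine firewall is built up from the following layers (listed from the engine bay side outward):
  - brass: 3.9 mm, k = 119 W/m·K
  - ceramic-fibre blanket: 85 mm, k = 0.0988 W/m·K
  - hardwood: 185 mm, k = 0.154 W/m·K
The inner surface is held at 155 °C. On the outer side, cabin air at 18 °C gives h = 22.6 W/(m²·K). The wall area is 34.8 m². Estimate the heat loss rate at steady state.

Q ≈ 2260 W

Treating each layer as a thermal resistance in series:
R_brass = L/(kA) = 0.0039/(119×34.8) = 9.418×10^-7 K/W
R_ceramic-fibre blanket = L/(kA) = 0.085/(0.0988×34.8) = 0.02472 K/W
R_hardwood = L/(kA) = 0.185/(0.154×34.8) = 0.03452 K/W
R_outer film = 1/(h_o·A) = 1/(22.6×34.8) = 0.001271 K/W
R_total = 0.06051 K/W
Q = ΔT / R_total = 137 / 0.06051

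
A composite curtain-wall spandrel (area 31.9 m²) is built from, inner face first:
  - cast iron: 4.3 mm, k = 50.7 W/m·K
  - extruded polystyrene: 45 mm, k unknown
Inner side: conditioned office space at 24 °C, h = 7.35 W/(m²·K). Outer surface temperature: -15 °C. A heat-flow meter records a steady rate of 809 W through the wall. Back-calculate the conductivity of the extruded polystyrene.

Treating each layer as a thermal resistance in series:
R_inner film = 1/(h_i·A) = 1/(7.35×31.9) = 0.004265 K/W
R_cast iron = L/(kA) = 0.0043/(50.7×31.9) = 2.659×10^-6 K/W
Sum of known resistances R_other = 0.004268 K/W
Total R = ΔT/Q = 39/809 = 0.04821 K/W
R_extruded polystyrene = R_total − R_other = 0.04394 K/W
k = L/(R·A) = 0.045/(0.04394×31.9)

k ≈ 0.0321 W/(m·K)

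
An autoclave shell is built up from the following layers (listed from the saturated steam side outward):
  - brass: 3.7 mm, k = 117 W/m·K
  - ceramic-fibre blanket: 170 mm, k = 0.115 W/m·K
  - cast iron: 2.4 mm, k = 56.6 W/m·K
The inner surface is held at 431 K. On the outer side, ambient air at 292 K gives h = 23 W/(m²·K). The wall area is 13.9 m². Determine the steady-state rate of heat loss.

Q ≈ 1270 W

Series thermal resistances:
R_brass = L/(kA) = 0.0037/(117×13.9) = 2.275×10^-6 K/W
R_ceramic-fibre blanket = L/(kA) = 0.17/(0.115×13.9) = 0.1063 K/W
R_cast iron = L/(kA) = 0.0024/(56.6×13.9) = 3.051×10^-6 K/W
R_outer film = 1/(h_o·A) = 1/(23×13.9) = 0.003128 K/W
R_total = 0.1095 K/W
Q = ΔT / R_total = 139 / 0.1095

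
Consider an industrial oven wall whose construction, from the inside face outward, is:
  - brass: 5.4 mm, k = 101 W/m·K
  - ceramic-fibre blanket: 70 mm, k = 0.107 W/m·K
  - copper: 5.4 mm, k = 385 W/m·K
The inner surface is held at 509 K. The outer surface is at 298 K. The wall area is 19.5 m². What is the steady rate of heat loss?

Using the resistance-network approach (series):
R_brass = L/(kA) = 0.0054/(101×19.5) = 2.742×10^-6 K/W
R_ceramic-fibre blanket = L/(kA) = 0.07/(0.107×19.5) = 0.03355 K/W
R_copper = L/(kA) = 0.0054/(385×19.5) = 7.193×10^-7 K/W
R_total = 0.03355 K/W
Q = ΔT / R_total = 211 / 0.03355

Q ≈ 6290 W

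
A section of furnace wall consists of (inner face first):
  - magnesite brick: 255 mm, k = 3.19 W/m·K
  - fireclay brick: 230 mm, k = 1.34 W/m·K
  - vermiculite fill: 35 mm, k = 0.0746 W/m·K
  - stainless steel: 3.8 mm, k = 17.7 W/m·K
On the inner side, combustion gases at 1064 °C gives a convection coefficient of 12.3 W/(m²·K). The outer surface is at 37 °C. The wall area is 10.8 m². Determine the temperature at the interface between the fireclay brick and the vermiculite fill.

T ≈ 638 °C

Thermal resistances in series:
R_inner film = 1/(h_i·A) = 1/(12.3×10.8) = 0.007528 K/W
R_magnesite brick = L/(kA) = 0.255/(3.19×10.8) = 0.007402 K/W
R_fireclay brick = L/(kA) = 0.23/(1.34×10.8) = 0.01589 K/W
R_vermiculite fill = L/(kA) = 0.035/(0.0746×10.8) = 0.04344 K/W
R_stainless steel = L/(kA) = 0.0038/(17.7×10.8) = 1.988×10^-5 K/W
R_total = 0.07428 K/W;  Q = ΔT/R_total = 1027/0.07428 = 13830 W
T_interface = T_inner − Q·ΣR(inner→interface) = 1064 − 13800×0.03082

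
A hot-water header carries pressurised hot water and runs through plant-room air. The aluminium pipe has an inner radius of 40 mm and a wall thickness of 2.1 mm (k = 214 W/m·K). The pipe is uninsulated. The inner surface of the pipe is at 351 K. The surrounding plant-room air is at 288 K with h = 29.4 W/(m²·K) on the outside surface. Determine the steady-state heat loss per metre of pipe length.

q′ ≈ 490 W/m

Per-layer cylindrical resistances, series-summed:
R_aluminium pipe wall = ln(42.1/40)/(2π×214×1) = 3.805×10^-5 K/W
R_outer film = 1/(h_o·2πr_oL) = 1/(29.4×2π×0.0421×1) = 0.1286 K/W
R_total = 0.1286 K/W
Q = ΔT/R_total = 63/0.1286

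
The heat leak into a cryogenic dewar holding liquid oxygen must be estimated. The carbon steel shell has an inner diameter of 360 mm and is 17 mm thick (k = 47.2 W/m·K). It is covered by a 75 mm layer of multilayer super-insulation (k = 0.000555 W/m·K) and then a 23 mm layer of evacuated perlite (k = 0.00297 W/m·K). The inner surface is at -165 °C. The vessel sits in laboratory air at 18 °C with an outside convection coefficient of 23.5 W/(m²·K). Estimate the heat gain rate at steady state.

Spherical conduction: R = (1/r_in − 1/r_out)/(4πk) per layer; series-sum.
R_carbon steel shell = (1/0.18 − 1/0.197)/(4π×47.2) = 8.083×10^-4 K/W
R_multilayer super-insulation = (1/0.197 − 1/0.272)/(4π×0.000555) = 200.7 K/W
R_evacuated perlite = (1/0.272 − 1/0.295)/(4π×0.00297) = 7.68 K/W
R_outer film = 1/(h·4πr_o²) = 1/(23.5×4π×0.295²) = 0.03891 K/W
R_total = 208.4 K/W
Q = ΔT/R_total = 183/208.4

Q ≈ 0.878 W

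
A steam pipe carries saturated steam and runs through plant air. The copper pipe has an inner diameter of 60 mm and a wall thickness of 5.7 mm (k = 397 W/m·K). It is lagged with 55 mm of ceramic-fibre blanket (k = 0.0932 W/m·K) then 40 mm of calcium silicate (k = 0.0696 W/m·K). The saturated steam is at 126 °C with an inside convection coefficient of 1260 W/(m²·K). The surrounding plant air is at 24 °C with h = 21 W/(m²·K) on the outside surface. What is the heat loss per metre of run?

Cylindrical conduction, so R = ln(r₂/r₁)/(2πkL) per layer, in series:
R_inner film = 1/(h_i·2πr₁L) = 1/(1260×2π×0.03×1) = 0.00421 K/W
R_copper pipe wall = ln(35.7/30)/(2π×397×1) = 6.974×10^-5 K/W
R_ceramic-fibre blanket = ln(90.7/35.7)/(2π×0.0932×1) = 1.592 K/W
R_calcium silicate = ln(130.7/90.7)/(2π×0.0696×1) = 0.8354 K/W
R_outer film = 1/(h_o·2πr_oL) = 1/(21×2π×0.1307×1) = 0.05799 K/W
R_total = 2.49 K/W
Q = ΔT/R_total = 102/2.49

q′ ≈ 41 W/m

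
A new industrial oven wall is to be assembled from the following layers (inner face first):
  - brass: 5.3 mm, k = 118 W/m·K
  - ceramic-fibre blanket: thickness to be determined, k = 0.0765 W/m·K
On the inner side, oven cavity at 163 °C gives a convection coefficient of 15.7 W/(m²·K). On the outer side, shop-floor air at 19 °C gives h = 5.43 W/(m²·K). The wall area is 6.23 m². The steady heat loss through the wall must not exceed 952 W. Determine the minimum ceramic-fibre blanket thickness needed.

L ≈ 53.1 mm

Treating each layer as a thermal resistance in series:
R_inner film = 1/(h_i·A) = 1/(15.7×6.23) = 0.01022 K/W
R_brass = L/(kA) = 0.0053/(118×6.23) = 7.21×10^-6 K/W
R_outer film = 1/(h_o·A) = 1/(5.43×6.23) = 0.02956 K/W
Sum of the known resistances R_other = 0.03979 K/W
Required total resistance R_tot = ΔT/Q_allow = 144/952 = 0.1513 K/W
R_ceramic-fibre blanket = R_tot − R_other = 0.1115 K/W
L = R·k·A = 0.1115×0.0765×6.23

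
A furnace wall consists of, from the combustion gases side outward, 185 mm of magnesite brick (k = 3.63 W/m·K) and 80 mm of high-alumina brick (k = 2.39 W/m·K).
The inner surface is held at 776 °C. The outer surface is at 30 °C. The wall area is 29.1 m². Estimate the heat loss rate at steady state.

Using the resistance-network approach (series):
R_magnesite brick = L/(kA) = 0.185/(3.63×29.1) = 0.001751 K/W
R_high-alumina brick = L/(kA) = 0.08/(2.39×29.1) = 0.00115 K/W
R_total = 0.002902 K/W
Q = ΔT / R_total = 746 / 0.002902

Q ≈ 257000 W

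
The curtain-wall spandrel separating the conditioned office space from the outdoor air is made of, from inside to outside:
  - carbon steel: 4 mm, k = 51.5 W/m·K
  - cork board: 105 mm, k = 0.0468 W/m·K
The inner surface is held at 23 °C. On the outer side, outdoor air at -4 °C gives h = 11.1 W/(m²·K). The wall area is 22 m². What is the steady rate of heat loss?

Thermal resistances in series:
R_carbon steel = L/(kA) = 0.004/(51.5×22) = 3.53×10^-6 K/W
R_cork board = L/(kA) = 0.105/(0.0468×22) = 0.102 K/W
R_outer film = 1/(h_o·A) = 1/(11.1×22) = 0.004095 K/W
R_total = 0.1061 K/W
Q = ΔT / R_total = 27 / 0.1061

Q ≈ 255 W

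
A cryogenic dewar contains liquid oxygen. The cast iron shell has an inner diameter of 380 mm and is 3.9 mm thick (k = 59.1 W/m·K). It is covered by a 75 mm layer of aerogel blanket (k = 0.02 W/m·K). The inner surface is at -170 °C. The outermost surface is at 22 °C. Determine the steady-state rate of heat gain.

Radial (spherical) resistances in series:
R_cast iron shell = (1/0.19 − 1/0.1939)/(4π×59.1) = 1.425×10^-4 K/W
R_aerogel blanket = (1/0.1939 − 1/0.2689)/(4π×0.02) = 5.723 K/W
R_total = 5.724 K/W
Q = ΔT/R_total = 192/5.724

Q ≈ 33.5 W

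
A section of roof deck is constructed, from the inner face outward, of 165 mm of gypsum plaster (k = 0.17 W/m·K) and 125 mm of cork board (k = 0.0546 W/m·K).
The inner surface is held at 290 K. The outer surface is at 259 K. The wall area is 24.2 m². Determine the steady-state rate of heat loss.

Series thermal resistances:
R_gypsum plaster = L/(kA) = 0.165/(0.17×24.2) = 0.04011 K/W
R_cork board = L/(kA) = 0.125/(0.0546×24.2) = 0.0946 K/W
R_total = 0.1347 K/W
Q = ΔT / R_total = 31 / 0.1347

Q ≈ 230 W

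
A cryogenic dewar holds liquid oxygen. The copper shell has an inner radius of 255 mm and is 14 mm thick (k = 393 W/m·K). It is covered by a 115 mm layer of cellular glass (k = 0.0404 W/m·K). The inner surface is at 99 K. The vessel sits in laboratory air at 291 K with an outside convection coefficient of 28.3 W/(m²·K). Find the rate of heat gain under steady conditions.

Each spherical layer contributes R = (1/r_i − 1/r_o)/(4πk):
R_copper shell = (1/0.255 − 1/0.269)/(4π×393) = 4.133×10^-5 K/W
R_cellular glass = (1/0.269 − 1/0.384)/(4π×0.0404) = 2.193 K/W
R_outer film = 1/(h·4πr_o²) = 1/(28.3×4π×0.384²) = 0.01907 K/W
R_total = 2.212 K/W
Q = ΔT/R_total = 192/2.212

Q ≈ 86.8 W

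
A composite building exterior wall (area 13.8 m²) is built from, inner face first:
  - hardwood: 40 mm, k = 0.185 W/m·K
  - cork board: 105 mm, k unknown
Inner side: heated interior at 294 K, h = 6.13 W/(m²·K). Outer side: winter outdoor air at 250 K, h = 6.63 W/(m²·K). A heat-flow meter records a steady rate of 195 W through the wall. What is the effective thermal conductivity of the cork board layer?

Model the wall as resistances in series:
R_inner film = 1/(h_i·A) = 1/(6.13×13.8) = 0.01182 K/W
R_hardwood = L/(kA) = 0.04/(0.185×13.8) = 0.01567 K/W
R_outer film = 1/(h_o·A) = 1/(6.63×13.8) = 0.01093 K/W
Sum of known resistances R_other = 0.03842 K/W
Total R = ΔT/Q = 44/195 = 0.2256 K/W
R_cork board = R_total − R_other = 0.1872 K/W
k = L/(R·A) = 0.105/(0.1872×13.8)

k ≈ 0.0406 W/(m·K)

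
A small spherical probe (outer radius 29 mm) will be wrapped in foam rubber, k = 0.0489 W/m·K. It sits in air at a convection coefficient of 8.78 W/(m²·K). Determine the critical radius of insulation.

For a sphere r_cr = 2k/h = 2×0.0489/8.78
r_cr = 11.1 mm; since the bare radius (29 mm) is above r_cr, any added insulation will reduce heat loss.

r_cr ≈ 11.1 mm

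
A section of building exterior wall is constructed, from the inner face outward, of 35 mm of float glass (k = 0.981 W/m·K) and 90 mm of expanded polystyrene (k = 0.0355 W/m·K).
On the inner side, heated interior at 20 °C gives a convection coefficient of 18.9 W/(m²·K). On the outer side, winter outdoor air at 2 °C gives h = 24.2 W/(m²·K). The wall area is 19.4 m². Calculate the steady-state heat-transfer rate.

Series thermal resistances:
R_inner film = 1/(h_i·A) = 1/(18.9×19.4) = 0.002727 K/W
R_float glass = L/(kA) = 0.035/(0.981×19.4) = 0.001839 K/W
R_expanded polystyrene = L/(kA) = 0.09/(0.0355×19.4) = 0.1307 K/W
R_outer film = 1/(h_o·A) = 1/(24.2×19.4) = 0.00213 K/W
R_total = 0.1374 K/W
Q = ΔT / R_total = 18 / 0.1374

Q ≈ 131 W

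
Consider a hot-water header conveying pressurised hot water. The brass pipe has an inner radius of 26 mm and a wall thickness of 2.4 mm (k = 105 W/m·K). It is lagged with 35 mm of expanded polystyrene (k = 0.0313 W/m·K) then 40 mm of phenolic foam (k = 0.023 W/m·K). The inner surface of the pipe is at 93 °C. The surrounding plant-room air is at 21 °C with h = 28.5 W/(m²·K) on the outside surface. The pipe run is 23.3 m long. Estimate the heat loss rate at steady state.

Treating each annulus and film as a series resistance:
R_brass pipe wall = ln(28.4/26)/(2π×105×23.3) = 5.744×10^-6 K/W
R_expanded polystyrene = ln(63.4/28.4)/(2π×0.0313×23.3) = 0.1753 K/W
R_phenolic foam = ln(103.4/63.4)/(2π×0.023×23.3) = 0.1453 K/W
R_outer film = 1/(h_o·2πr_oL) = 1/(28.5×2π×0.1034×23.3) = 0.002318 K/W
R_total = 0.3228 K/W
Q = ΔT/R_total = 72/0.3228

Q ≈ 223 W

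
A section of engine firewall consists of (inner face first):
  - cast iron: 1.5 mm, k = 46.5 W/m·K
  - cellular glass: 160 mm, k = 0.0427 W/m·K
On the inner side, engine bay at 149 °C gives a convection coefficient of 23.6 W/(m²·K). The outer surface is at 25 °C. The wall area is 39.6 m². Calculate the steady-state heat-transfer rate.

Q ≈ 1300 W

Treating each layer as a thermal resistance in series:
R_inner film = 1/(h_i·A) = 1/(23.6×39.6) = 0.00107 K/W
R_cast iron = L/(kA) = 0.0015/(46.5×39.6) = 8.146×10^-7 K/W
R_cellular glass = L/(kA) = 0.16/(0.0427×39.6) = 0.09462 K/W
R_total = 0.09569 K/W
Q = ΔT / R_total = 124 / 0.09569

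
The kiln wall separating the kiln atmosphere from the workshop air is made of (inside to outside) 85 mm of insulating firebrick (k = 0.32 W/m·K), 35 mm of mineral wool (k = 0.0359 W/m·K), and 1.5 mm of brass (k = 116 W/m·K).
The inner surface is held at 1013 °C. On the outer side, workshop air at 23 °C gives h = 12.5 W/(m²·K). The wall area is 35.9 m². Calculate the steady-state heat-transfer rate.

Q ≈ 26900 W

Series thermal resistances:
R_insulating firebrick = L/(kA) = 0.085/(0.32×35.9) = 0.007399 K/W
R_mineral wool = L/(kA) = 0.035/(0.0359×35.9) = 0.02716 K/W
R_brass = L/(kA) = 0.0015/(116×35.9) = 3.602×10^-7 K/W
R_outer film = 1/(h_o·A) = 1/(12.5×35.9) = 0.002228 K/W
R_total = 0.03678 K/W
Q = ΔT / R_total = 990 / 0.03678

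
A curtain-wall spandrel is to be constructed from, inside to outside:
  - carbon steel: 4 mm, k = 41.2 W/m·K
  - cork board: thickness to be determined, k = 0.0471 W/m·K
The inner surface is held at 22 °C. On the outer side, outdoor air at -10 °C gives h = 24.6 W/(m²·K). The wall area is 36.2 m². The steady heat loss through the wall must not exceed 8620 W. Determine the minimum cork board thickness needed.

L ≈ 4.41 mm

Treating each layer as a thermal resistance in series:
R_carbon steel = L/(kA) = 0.004/(41.2×36.2) = 2.682×10^-6 K/W
R_outer film = 1/(h_o·A) = 1/(24.6×36.2) = 0.001123 K/W
Sum of the known resistances R_other = 0.001126 K/W
Required total resistance R_tot = ΔT/Q_allow = 32/8620 = 0.003712 K/W
R_cork board = R_tot − R_other = 0.002587 K/W
L = R·k·A = 0.002587×0.0471×36.2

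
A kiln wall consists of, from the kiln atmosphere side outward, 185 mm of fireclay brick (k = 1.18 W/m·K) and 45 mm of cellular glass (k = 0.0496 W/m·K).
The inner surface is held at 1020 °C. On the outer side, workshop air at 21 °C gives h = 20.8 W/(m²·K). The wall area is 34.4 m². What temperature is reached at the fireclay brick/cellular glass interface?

Model the wall as resistances in series:
R_fireclay brick = L/(kA) = 0.185/(1.18×34.4) = 0.004558 K/W
R_cellular glass = L/(kA) = 0.045/(0.0496×34.4) = 0.02637 K/W
R_outer film = 1/(h_o·A) = 1/(20.8×34.4) = 0.001398 K/W
R_total = 0.03233 K/W;  Q = ΔT/R_total = 999/0.03233 = 30900 W
T_interface = T_inner − Q·ΣR(inner→interface) = 1020 − 30900×0.004558

T ≈ 879 °C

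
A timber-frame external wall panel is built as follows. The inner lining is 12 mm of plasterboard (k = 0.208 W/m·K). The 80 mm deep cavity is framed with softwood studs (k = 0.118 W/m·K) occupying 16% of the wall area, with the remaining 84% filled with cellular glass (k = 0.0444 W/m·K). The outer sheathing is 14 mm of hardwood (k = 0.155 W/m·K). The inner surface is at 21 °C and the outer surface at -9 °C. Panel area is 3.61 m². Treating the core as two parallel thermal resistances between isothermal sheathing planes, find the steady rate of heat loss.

Q ≈ 68.9 W

Sheathing layers in series; stud and cavity paths in parallel between them.
R_inner = 0.012/(0.208×3.61) = 0.01598 K/W
R_stud  = 0.08/(0.118×0.16×3.61) = 1.174 K/W
R_cav   = 0.08/(0.0444×0.84×3.61) = 0.5942 K/W
1/R_core = 1/R_stud + 1/R_cav → R_core = 0.3945 K/W
R_outer = 0.014/(0.155×3.61) = 0.02502 K/W
R_total = 0.4355 K/W
Q = ΔT/R_total = 30/0.4355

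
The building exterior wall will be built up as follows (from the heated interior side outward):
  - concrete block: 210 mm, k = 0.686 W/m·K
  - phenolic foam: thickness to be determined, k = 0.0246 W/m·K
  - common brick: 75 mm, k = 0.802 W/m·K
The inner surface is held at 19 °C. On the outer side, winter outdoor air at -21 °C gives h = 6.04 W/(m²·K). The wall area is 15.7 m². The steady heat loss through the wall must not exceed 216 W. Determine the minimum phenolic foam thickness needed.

L ≈ 57.6 mm

Model the wall as resistances in series:
R_concrete block = L/(kA) = 0.21/(0.686×15.7) = 0.0195 K/W
R_common brick = L/(kA) = 0.075/(0.802×15.7) = 0.005956 K/W
R_outer film = 1/(h_o·A) = 1/(6.04×15.7) = 0.01055 K/W
Sum of the known resistances R_other = 0.036 K/W
Required total resistance R_tot = ΔT/Q_allow = 40/216 = 0.1852 K/W
R_phenolic foam = R_tot − R_other = 0.1492 K/W
L = R·k·A = 0.1492×0.0246×15.7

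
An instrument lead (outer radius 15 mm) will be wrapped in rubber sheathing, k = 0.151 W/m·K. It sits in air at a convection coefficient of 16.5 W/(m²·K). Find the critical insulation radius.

For a cylinder r_cr = k/h = 0.151/16.5
r_cr = 9.15 mm; since the bare radius (15 mm) is above r_cr, any added insulation will reduce heat loss.

r_cr ≈ 9.15 mm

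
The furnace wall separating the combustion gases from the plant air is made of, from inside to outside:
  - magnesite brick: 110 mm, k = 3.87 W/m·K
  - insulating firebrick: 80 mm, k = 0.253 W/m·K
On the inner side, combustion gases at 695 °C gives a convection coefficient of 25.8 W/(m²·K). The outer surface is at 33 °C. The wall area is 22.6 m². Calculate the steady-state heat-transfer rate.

Q ≈ 39000 W

Thermal resistances in series:
R_inner film = 1/(h_i·A) = 1/(25.8×22.6) = 0.001715 K/W
R_magnesite brick = L/(kA) = 0.11/(3.87×22.6) = 0.001258 K/W
R_insulating firebrick = L/(kA) = 0.08/(0.253×22.6) = 0.01399 K/W
R_total = 0.01696 K/W
Q = ΔT / R_total = 662 / 0.01696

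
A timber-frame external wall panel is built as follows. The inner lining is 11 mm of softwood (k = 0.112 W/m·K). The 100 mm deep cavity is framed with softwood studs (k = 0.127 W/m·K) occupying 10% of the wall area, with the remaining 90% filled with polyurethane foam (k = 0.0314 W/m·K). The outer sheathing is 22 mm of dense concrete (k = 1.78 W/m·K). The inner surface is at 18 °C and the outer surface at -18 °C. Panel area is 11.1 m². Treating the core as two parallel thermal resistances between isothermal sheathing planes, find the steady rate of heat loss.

Q ≈ 157 W

Sheathing layers in series; stud and cavity paths in parallel between them.
R_inner = 0.011/(0.112×11.1) = 0.008848 K/W
R_stud  = 0.1/(0.127×0.1×11.1) = 0.7094 K/W
R_cav   = 0.1/(0.0314×0.9×11.1) = 0.3188 K/W
1/R_core = 1/R_stud + 1/R_cav → R_core = 0.2199 K/W
R_outer = 0.022/(1.78×11.1) = 0.001113 K/W
R_total = 0.2299 K/W
Q = ΔT/R_total = 36/0.2299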